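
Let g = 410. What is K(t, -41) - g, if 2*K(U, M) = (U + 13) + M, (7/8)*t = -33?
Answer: -3100/7 ≈ -442.86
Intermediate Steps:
t = -264/7 (t = (8/7)*(-33) = -264/7 ≈ -37.714)
K(U, M) = 13/2 + M/2 + U/2 (K(U, M) = ((U + 13) + M)/2 = ((13 + U) + M)/2 = (13 + M + U)/2 = 13/2 + M/2 + U/2)
K(t, -41) - g = (13/2 + (½)*(-41) + (½)*(-264/7)) - 1*410 = (13/2 - 41/2 - 132/7) - 410 = -230/7 - 410 = -3100/7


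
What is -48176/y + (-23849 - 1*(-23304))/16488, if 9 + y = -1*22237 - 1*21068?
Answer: 128453293/119026872 ≈ 1.0792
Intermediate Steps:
y = -43314 (y = -9 + (-1*22237 - 1*21068) = -9 + (-22237 - 21068) = -9 - 43305 = -43314)
-48176/y + (-23849 - 1*(-23304))/16488 = -48176/(-43314) + (-23849 - 1*(-23304))/16488 = -48176*(-1/43314) + (-23849 + 23304)*(1/16488) = 24088/21657 - 545*1/16488 = 24088/21657 - 545/16488 = 128453293/119026872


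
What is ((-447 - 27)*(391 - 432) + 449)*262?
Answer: 5209346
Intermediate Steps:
((-447 - 27)*(391 - 432) + 449)*262 = (-474*(-41) + 449)*262 = (19434 + 449)*262 = 19883*262 = 5209346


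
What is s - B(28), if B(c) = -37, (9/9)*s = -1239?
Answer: -1202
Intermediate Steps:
s = -1239
s - B(28) = -1239 - 1*(-37) = -1239 + 37 = -1202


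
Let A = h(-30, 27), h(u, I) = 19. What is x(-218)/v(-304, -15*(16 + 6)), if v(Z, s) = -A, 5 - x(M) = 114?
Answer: 109/19 ≈ 5.7368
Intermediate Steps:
x(M) = -109 (x(M) = 5 - 1*114 = 5 - 114 = -109)
A = 19
v(Z, s) = -19 (v(Z, s) = -1*19 = -19)
x(-218)/v(-304, -15*(16 + 6)) = -109/(-19) = -109*(-1/19) = 109/19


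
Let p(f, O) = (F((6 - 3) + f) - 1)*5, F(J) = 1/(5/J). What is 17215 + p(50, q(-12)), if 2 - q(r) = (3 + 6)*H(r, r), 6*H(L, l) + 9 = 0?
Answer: 17263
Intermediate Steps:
H(L, l) = -3/2 (H(L, l) = -3/2 + (⅙)*0 = -3/2 + 0 = -3/2)
q(r) = 31/2 (q(r) = 2 - (3 + 6)*(-3)/2 = 2 - 9*(-3)/2 = 2 - 1*(-27/2) = 2 + 27/2 = 31/2)
F(J) = J/5
p(f, O) = -2 + f (p(f, O) = (((6 - 3) + f)/5 - 1)*5 = ((3 + f)/5 - 1)*5 = ((⅗ + f/5) - 1)*5 = (-⅖ + f/5)*5 = -2 + f)
17215 + p(50, q(-12)) = 17215 + (-2 + 50) = 17215 + 48 = 17263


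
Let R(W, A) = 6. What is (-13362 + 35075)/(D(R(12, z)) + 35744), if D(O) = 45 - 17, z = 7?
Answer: 21713/35772 ≈ 0.60698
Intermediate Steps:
D(O) = 28
(-13362 + 35075)/(D(R(12, z)) + 35744) = (-13362 + 35075)/(28 + 35744) = 21713/35772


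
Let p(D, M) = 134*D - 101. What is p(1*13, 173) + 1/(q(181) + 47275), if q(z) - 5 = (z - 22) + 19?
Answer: 77878579/47458 ≈ 1641.0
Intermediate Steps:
q(z) = 2 + z (q(z) = 5 + ((z - 22) + 19) = 5 + ((-22 + z) + 19) = 5 + (-3 + z) = 2 + z)
p(D, M) = -101 + 134*D
p(1*13, 173) + 1/(q(181) + 47275) = (-101 + 134*(1*13)) + 1/((2 + 181) + 47275) = (-101 + 134*13) + 1/(183 + 47275) = (-101 + 1742) + 1/47458 = 1641 + 1/47458 = 77878579/47458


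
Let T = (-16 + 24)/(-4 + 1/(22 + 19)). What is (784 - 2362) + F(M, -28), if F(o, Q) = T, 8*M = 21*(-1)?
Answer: -257542/163 ≈ -1580.0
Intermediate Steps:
T = -328/163 (T = 8/(-4 + 1/41) = 8/(-163/41) = 8*(-41/163) = -328/163 ≈ -2.0123)
M = -21/8 (M = (21*(-1))/8 = (⅛)*(-21) = -21/8 ≈ -2.6250)
F(o, Q) = -328/163
(784 - 2362) + F(M, -28) = (784 - 2362) - 328/163 = -1578 - 328/163 = -257542/163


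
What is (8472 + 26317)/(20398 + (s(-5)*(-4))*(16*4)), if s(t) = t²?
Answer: 34789/13998 ≈ 2.4853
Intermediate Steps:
(8472 + 26317)/(20398 + (s(-5)*(-4))*(16*4)) = (8472 + 26317)/(20398 + ((-5)²*(-4))*(16*4)) = 34789/(20398 + (25*(-4))*64) = 34789/(20398 - 100*64) = 34789/(20398 - 6400) = 34789/13998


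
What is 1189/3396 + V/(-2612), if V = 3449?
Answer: -537946/554397 ≈ -0.97033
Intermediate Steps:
1189/3396 + V/(-2612) = 1189/3396 + 3449/(-2612) = 1189*(1/3396) + 3449*(-1/2612) = 1189/3396 - 3449/2612 = -537946/554397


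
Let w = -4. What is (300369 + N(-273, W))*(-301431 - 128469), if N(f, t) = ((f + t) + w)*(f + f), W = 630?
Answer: -46270566900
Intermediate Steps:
N(f, t) = 2*f*(-4 + f + t) (N(f, t) = ((f + t) - 4)*(f + f) = (-4 + f + t)*(2*f) = 2*f*(-4 + f + t))
(300369 + N(-273, W))*(-301431 - 128469) = (300369 + 2*(-273)*(-4 - 273 + 630))*(-301431 - 128469) = (300369 + 2*(-273)*353)*(-429900) = (300369 - 192738)*(-429900) = 107631*(-429900) = -46270566900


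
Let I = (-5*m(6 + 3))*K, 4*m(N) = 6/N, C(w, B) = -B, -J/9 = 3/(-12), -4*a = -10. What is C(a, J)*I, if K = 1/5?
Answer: 3/8 ≈ 0.37500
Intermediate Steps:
a = 5/2 (a = -1/4*(-10) = 5/2 ≈ 2.5000)
J = 9/4 (J = -27/(-12) = -27*(-1)/12 = -9*(-1/4) = 9/4 ≈ 2.2500)
K = 1/5 ≈ 0.20000
m(N) = 3/(2*N) (m(N) = (6/N)/4 = 3/(2*N))
I = -1/6 (I = -15/(2*(6 + 3))*(1/5) = -15/(2*9)*(1/5) = -5*1/6*(1/5) = -5/6*1/5 = -1/6 ≈ -0.16667)
C(a, J)*I = -1*9/4*(-1/6) = -9/4*(-1/6) = 3/8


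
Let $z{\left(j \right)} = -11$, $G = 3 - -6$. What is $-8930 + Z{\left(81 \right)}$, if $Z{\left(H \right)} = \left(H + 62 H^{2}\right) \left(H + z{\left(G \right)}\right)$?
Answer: $28471480$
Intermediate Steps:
$G = 9$ ($G = 3 + 6 = 9$)
$Z{\left(H \right)} = \left(-11 + H\right) \left(H + 62 H^{2}\right)$ ($Z{\left(H \right)} = \left(H + 62 H^{2}\right) \left(H - 11\right) = \left(H + 62 H^{2}\right) \left(-11 + H\right) = \left(-11 + H\right) \left(H + 62 H^{2}\right)$)
$-8930 + Z{\left(81 \right)} = -8930 + 81 \left(-11 - 55161 + 62 \cdot 81^{2}\right) = -8930 + 81 \left(-11 - 55161 + 62 \cdot 6561\right) = -8930 + 81 \left(-11 - 55161 + 406782\right) = -8930 + 81 \cdot 351610 = -8930 + 28480410 = 28471480$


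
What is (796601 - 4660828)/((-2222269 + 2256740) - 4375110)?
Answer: 3864227/4340639 ≈ 0.89024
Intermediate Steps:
(796601 - 4660828)/((-2222269 + 2256740) - 4375110) = -3864227/(34471 - 4375110) = -3864227/(-4340639) = -3864227*(-1/4340639) = 3864227/4340639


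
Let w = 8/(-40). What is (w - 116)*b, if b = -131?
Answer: 76111/5 ≈ 15222.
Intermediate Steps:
w = -⅕ (w = 8*(-1/40) = -⅕ ≈ -0.20000)
(w - 116)*b = (-⅕ - 116)*(-131) = -581/5*(-131) = 76111/5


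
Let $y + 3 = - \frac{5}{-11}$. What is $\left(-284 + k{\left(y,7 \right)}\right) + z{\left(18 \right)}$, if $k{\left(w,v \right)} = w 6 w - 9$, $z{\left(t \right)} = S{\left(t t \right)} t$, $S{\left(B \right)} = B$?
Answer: $\frac{674923}{121} \approx 5577.9$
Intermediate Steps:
$y = - \frac{28}{11}$ ($y = -3 - \frac{5}{-11} = -3 - - \frac{5}{11} = -3 + \frac{5}{11} = - \frac{28}{11} \approx -2.5455$)
$z{\left(t \right)} = t^{3}$ ($z{\left(t \right)} = t t t = t^{2} t = t^{3}$)
$k{\left(w,v \right)} = -9 + 6 w^{2}$ ($k{\left(w,v \right)} = 6 w w - 9 = 6 w^{2} - 9 = -9 + 6 w^{2}$)
$\left(-284 + k{\left(y,7 \right)}\right) + z{\left(18 \right)} = \left(-284 - \left(9 - 6 \left(- \frac{28}{11}\right)^{2}\right)\right) + 18^{3} = \left(-284 + \left(-9 + 6 \cdot \frac{784}{121}\right)\right) + 5832 = \left(-284 + \left(-9 + \frac{4704}{121}\right)\right) + 5832 = \left(-284 + \frac{3615}{121}\right) + 5832 = - \frac{30749}{121} + 5832 = \frac{674923}{121}$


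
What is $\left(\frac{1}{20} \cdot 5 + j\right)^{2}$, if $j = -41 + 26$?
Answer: $\frac{3481}{16} \approx 217.56$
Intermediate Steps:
$j = -15$
$\left(\frac{1}{20} \cdot 5 + j\right)^{2} = \left(\frac{1}{20} \cdot 5 - 15\right)^{2} = \left(\frac{1}{4} - 15\right)^{2} = \left(- \frac{59}{4}\right)^{2} = \frac{3481}{16}$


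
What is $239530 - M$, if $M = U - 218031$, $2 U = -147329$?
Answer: $\frac{1062451}{2} \approx 5.3123 \cdot 10^{5}$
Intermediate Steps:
$U = - \frac{147329}{2}$ ($U = \frac{1}{2} \left(-147329\right) = - \frac{147329}{2} \approx -73665.0$)
$M = - \frac{583391}{2}$ ($M = - \frac{147329}{2} - 218031 = - \frac{583391}{2} \approx -2.917 \cdot 10^{5}$)
$239530 - M = 239530 - - \frac{583391}{2} = 239530 + \frac{583391}{2} = \frac{1062451}{2}$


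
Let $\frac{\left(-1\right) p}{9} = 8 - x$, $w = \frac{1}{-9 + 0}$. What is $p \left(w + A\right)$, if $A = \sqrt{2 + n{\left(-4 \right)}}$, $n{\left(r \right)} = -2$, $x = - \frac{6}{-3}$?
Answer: $6$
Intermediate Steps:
$x = 2$ ($x = \left(-6\right) \left(- \frac{1}{3}\right) = 2$)
$w = - \frac{1}{9}$ ($w = \frac{1}{-9} = - \frac{1}{9} \approx -0.11111$)
$A = 0$ ($A = \sqrt{2 - 2} = \sqrt{0} = 0$)
$p = -54$ ($p = - 9 \left(8 - 2\right) = \left(-9\right) 6 = -54$)
$p \left(w + A\right) = - 54 \left(- \frac{1}{9} + 0\right) = \left(-54\right) \left(- \frac{1}{9}\right) = 6$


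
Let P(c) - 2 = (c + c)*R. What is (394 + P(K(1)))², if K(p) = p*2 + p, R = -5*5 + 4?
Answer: 72900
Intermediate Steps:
R = -21 (R = -25 + 4 = -21)
K(p) = 3*p (K(p) = 2*p + p = 3*p)
P(c) = 2 - 42*c (P(c) = 2 + (c + c)*(-21) = 2 + (2*c)*(-21) = 2 - 42*c)
(394 + P(K(1)))² = (394 + (2 - 126))² = (394 - 124)² = 270² = 72900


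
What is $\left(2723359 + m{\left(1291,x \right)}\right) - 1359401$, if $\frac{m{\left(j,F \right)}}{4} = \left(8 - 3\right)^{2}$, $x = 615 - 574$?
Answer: $1364058$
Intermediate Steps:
$x = 41$ ($x = 615 - 574 = 41$)
$m{\left(j,F \right)} = 100$ ($m{\left(j,F \right)} = 4 \left(8 - 3\right)^{2} = 4 \cdot 5^{2} = 4 \cdot 25 = 100$)
$\left(2723359 + m{\left(1291,x \right)}\right) - 1359401 = \left(2723359 + 100\right) - 1359401 = 2723459 - 1359401 = 1364058$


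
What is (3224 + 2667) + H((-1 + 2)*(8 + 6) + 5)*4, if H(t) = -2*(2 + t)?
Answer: 5723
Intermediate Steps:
H(t) = -4 - 2*t
(3224 + 2667) + H((-1 + 2)*(8 + 6) + 5)*4 = (3224 + 2667) + (-4 - 2*((-1 + 2)*(8 + 6) + 5))*4 = 5891 + (-4 - 2*(1*14 + 5))*4 = 5891 + (-4 - 2*(14 + 5))*4 = 5891 + (-4 - 2*19)*4 = 5891 + (-4 - 38)*4 = 5891 - 42*4 = 5891 - 168 = 5723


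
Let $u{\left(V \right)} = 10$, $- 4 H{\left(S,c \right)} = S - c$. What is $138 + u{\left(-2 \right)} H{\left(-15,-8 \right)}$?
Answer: $\frac{311}{2} \approx 155.5$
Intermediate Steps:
$H{\left(S,c \right)} = - \frac{S}{4} + \frac{c}{4}$ ($H{\left(S,c \right)} = - \frac{S - c}{4} = - \frac{S}{4} + \frac{c}{4}$)
$138 + u{\left(-2 \right)} H{\left(-15,-8 \right)} = 138 + 10 \left(\left(- \frac{1}{4}\right) \left(-15\right) + \frac{1}{4} \left(-8\right)\right) = 138 + 10 \left(\frac{15}{4} - 2\right) = 138 + 10 \cdot \frac{7}{4} = 138 + \frac{35}{2} = \frac{311}{2}$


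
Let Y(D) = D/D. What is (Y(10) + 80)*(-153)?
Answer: -12393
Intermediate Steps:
Y(D) = 1
(Y(10) + 80)*(-153) = (1 + 80)*(-153) = 81*(-153) = -12393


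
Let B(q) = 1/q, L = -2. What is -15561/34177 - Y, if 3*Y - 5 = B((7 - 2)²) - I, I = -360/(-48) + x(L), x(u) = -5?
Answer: -513433/394350 ≈ -1.3020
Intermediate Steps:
I = 5/2 (I = -360/(-48) - 5 = -360*(-1)/48 - 5 = -24*(-5/16) - 5 = 15/2 - 5 = 5/2 ≈ 2.5000)
Y = 127/150 (Y = 5/3 + (1/((7 - 2)²) - 1*5/2)/3 = 5/3 + (1/(5²) - 5/2)/3 = 5/3 + (1/25 - 5/2)/3 = 5/3 + (⅓)*(-123/50) = 5/3 - 41/50 = 127/150 ≈ 0.84667)
-15561/34177 - Y = -15561/34177 - 1*127/150 = -15561*1/34177 - 127/150 = -1197/2629 - 127/150 = -513433/394350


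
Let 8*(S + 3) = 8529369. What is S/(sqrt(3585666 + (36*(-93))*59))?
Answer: 2843115*sqrt(3388134)/9035024 ≈ 579.22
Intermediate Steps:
S = 8529345/8 (S = -3 + (1/8)*8529369 = -3 + 8529369/8 = 8529345/8 ≈ 1.0662e+6)
S/(sqrt(3585666 + (36*(-93))*59)) = 8529345/(8*(sqrt(3585666 + (36*(-93))*59))) = 8529345/(8*(sqrt(3585666 - 3348*59))) = 8529345/(8*(sqrt(3585666 - 197532))) = 8529345/(8*(sqrt(3388134))) = 8529345*(sqrt(3388134)/3388134)/8 = 2843115*sqrt(3388134)/9035024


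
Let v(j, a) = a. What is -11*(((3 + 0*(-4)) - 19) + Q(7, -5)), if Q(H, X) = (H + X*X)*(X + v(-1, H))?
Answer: -528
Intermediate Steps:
Q(H, X) = (H + X)*(H + X²) (Q(H, X) = (H + X*X)*(X + H) = (H + X²)*(H + X) = (H + X)*(H + X²))
-11*(((3 + 0*(-4)) - 19) + Q(7, -5)) = -11*(((3 + 0*(-4)) - 19) + (7² + (-5)³ + 7*(-5) + 7*(-5)²)) = -11*(((3 + 0) - 19) + (49 - 125 - 35 + 7*25)) = -11*((3 - 19) + (49 - 125 - 35 + 175)) = -11*(-16 + 64) = -11*48 = -528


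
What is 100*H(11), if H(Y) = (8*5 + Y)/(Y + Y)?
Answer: 2550/11 ≈ 231.82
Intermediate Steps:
H(Y) = (40 + Y)/(2*Y) (H(Y) = (40 + Y)/((2*Y)) = (40 + Y)*(1/(2*Y)) = (40 + Y)/(2*Y))
100*H(11) = 100*((½)*(40 + 11)/11) = 100*((½)*(1/11)*51) = 100*(51/22) = 2550/11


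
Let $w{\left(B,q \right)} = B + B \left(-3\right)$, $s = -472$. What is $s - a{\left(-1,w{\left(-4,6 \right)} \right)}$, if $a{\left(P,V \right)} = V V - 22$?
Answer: $-514$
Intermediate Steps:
$w{\left(B,q \right)} = - 2 B$ ($w{\left(B,q \right)} = B - 3 B = - 2 B$)
$a{\left(P,V \right)} = -22 + V^{2}$ ($a{\left(P,V \right)} = V^{2} - 22 = -22 + V^{2}$)
$s - a{\left(-1,w{\left(-4,6 \right)} \right)} = -472 - \left(-22 + \left(\left(-2\right) \left(-4\right)\right)^{2}\right) = -472 - \left(-22 + 8^{2}\right) = -472 - \left(-22 + 64\right) = -472 - 42 = -514$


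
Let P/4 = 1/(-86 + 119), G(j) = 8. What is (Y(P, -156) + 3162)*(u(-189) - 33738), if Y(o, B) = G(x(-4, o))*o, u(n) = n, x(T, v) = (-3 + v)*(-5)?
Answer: -1180410802/11 ≈ -1.0731e+8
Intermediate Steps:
x(T, v) = 15 - 5*v
P = 4/33 (P = 4/(-86 + 119) = 4/33 ≈ 0.12121)
Y(o, B) = 8*o
(Y(P, -156) + 3162)*(u(-189) - 33738) = (8*(4/33) + 3162)*(-189 - 33738) = (32/33 + 3162)*(-33927) = (104378/33)*(-33927) = -1180410802/11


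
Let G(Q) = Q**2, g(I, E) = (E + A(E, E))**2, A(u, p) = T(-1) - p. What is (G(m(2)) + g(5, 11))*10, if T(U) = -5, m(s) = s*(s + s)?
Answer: 890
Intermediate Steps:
m(s) = 2*s**2 (m(s) = s*(2*s) = 2*s**2)
A(u, p) = -5 - p
g(I, E) = 25 (g(I, E) = (E + (-5 - E))**2 = (-5)**2 = 25)
(G(m(2)) + g(5, 11))*10 = ((2*2**2)**2 + 25)*10 = ((2*4)**2 + 25)*10 = (8**2 + 25)*10 = (64 + 25)*10 = 89*10 = 890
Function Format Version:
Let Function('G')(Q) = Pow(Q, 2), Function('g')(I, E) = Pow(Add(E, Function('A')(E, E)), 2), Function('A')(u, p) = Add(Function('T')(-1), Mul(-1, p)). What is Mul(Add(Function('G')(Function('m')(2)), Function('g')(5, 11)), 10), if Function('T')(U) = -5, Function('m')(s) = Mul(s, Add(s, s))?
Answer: 890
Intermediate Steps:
Function('m')(s) = Mul(2, Pow(s, 2)) (Function('m')(s) = Mul(s, Mul(2, s)) = Mul(2, Pow(s, 2)))
Function('A')(u, p) = Add(-5, Mul(-1, p))
Function('g')(I, E) = 25 (Function('g')(I, E) = Pow(Add(E, Add(-5, Mul(-1, E))), 2) = Pow(-5, 2) = 25)
Mul(Add(Function('G')(Function('m')(2)), Function('g')(5, 11)), 10) = Mul(Add(Pow(Mul(2, Pow(2, 2)), 2), 25), 10) = Mul(Add(Pow(Mul(2, 4), 2), 25), 10) = Mul(Add(Pow(8, 2), 25), 10) = Mul(Add(64, 25), 10) = Mul(89, 10) = 890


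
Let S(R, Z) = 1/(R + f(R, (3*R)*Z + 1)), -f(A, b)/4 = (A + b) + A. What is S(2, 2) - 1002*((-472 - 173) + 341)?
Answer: 20104127/66 ≈ 3.0461e+5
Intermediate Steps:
f(A, b) = -8*A - 4*b (f(A, b) = -4*((A + b) + A) = -4*(b + 2*A) = -8*A - 4*b)
S(R, Z) = 1/(-4 - 7*R - 12*R*Z) (S(R, Z) = 1/(R + (-8*R - 4*((3*R)*Z + 1))) = 1/(R + (-8*R - 4*(3*R*Z + 1))) = 1/(R + (-8*R - 4*(1 + 3*R*Z))) = 1/(R + (-8*R + (-4 - 12*R*Z))) = 1/(R + (-4 - 8*R - 12*R*Z)) = 1/(-4 - 7*R - 12*R*Z))
S(2, 2) - 1002*((-472 - 173) + 341) = -1/(4 + 7*2 + 12*2*2) - 1002*((-472 - 173) + 341) = -1/(4 + 14 + 48) - 1002*(-645 + 341) = -1/66 - 1002*(-304) = -1*1/66 + 304608 = -1/66 + 304608 = 20104127/66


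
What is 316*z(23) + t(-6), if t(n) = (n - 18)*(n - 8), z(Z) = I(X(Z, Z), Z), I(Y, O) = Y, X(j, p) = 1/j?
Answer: 8044/23 ≈ 349.74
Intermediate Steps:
z(Z) = 1/Z
t(n) = (-18 + n)*(-8 + n)
316*z(23) + t(-6) = 316/23 + (144 + (-6)**2 - 26*(-6)) = 316*(1/23) + (144 + 36 + 156) = 316/23 + 336 = 8044/23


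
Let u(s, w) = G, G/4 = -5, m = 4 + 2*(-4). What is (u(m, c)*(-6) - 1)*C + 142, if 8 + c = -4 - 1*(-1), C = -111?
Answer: -13067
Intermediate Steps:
c = -11 (c = -8 + (-4 - 1*(-1)) = -8 + (-4 + 1) = -8 - 3 = -11)
m = -4 (m = 4 - 8 = -4)
G = -20 (G = 4*(-5) = -20)
u(s, w) = -20
(u(m, c)*(-6) - 1)*C + 142 = (-20*(-6) - 1)*(-111) + 142 = (120 - 1)*(-111) + 142 = 119*(-111) + 142 = -13209 + 142 = -13067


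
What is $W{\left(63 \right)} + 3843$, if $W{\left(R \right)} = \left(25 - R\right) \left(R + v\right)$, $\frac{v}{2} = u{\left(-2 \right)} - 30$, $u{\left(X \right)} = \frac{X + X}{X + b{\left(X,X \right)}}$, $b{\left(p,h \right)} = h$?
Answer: $3653$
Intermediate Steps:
$u{\left(X \right)} = 1$ ($u{\left(X \right)} = \frac{X + X}{X + X} = \frac{2 X}{2 X} = 2 X \frac{1}{2 X} = 1$)
$v = -58$ ($v = 2 \left(1 - 30\right) = 2 \left(-29\right) = -58$)
$W{\left(R \right)} = \left(-58 + R\right) \left(25 - R\right)$ ($W{\left(R \right)} = \left(25 - R\right) \left(R - 58\right) = \left(25 - R\right) \left(-58 + R\right) = \left(-58 + R\right) \left(25 - R\right)$)
$W{\left(63 \right)} + 3843 = \left(-1450 - 63^{2} + 83 \cdot 63\right) + 3843 = \left(-1450 - 3969 + 5229\right) + 3843 = -190 + 3843 = 3653$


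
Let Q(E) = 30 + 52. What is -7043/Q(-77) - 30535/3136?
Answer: -12295359/128576 ≈ -95.627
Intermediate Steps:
Q(E) = 82
-7043/Q(-77) - 30535/3136 = -7043/82 - 30535/3136 = -12295359/128576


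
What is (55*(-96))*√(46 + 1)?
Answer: -5280*√47 ≈ -36198.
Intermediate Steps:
(55*(-96))*√(46 + 1) = -5280*√47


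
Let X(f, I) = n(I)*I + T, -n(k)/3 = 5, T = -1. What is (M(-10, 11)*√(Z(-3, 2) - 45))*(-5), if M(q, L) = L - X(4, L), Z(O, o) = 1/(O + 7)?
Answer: -885*I*√179/2 ≈ -5920.3*I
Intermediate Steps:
n(k) = -15 (n(k) = -3*5 = -15)
Z(O, o) = 1/(7 + O)
X(f, I) = -1 - 15*I (X(f, I) = -15*I - 1 = -1 - 15*I)
M(q, L) = 1 + 16*L (M(q, L) = L - (-1 - 15*L) = L + (1 + 15*L) = 1 + 16*L)
(M(-10, 11)*√(Z(-3, 2) - 45))*(-5) = ((1 + 16*11)*√(1/(7 - 3) - 45))*(-5) = ((1 + 176)*√(1/4 - 45))*(-5) = (177*√(¼ - 45))*(-5) = (177*√(-179/4))*(-5) = (177*(I*√179/2))*(-5) = (177*I*√179/2)*(-5) = -885*I*√179/2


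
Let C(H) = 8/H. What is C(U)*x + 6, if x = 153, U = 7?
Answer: 1266/7 ≈ 180.86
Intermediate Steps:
C(U)*x + 6 = (8/7)*153 + 6 = 1224/7 + 6 = 1266/7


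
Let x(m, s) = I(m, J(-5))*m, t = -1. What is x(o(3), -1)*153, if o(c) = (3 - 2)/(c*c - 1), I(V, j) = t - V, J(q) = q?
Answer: -1377/64 ≈ -21.516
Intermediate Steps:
I(V, j) = -1 - V
o(c) = 1/(-1 + c²) (o(c) = 1/(c² - 1) = 1/(-1 + c²))
x(m, s) = m*(-1 - m) (x(m, s) = (-1 - m)*m = m*(-1 - m))
x(o(3), -1)*153 = -(1 + 1/(-1 + 3²))/(-1 + 3²)*153 = -(1 + 1/(-1 + 9))/(-1 + 9)*153 = -1*(1 + 1/8)/8*153 = -1*⅛*(1 + ⅛)*153 = -1*⅛*9/8*153 = -9/64*153 = -1377/64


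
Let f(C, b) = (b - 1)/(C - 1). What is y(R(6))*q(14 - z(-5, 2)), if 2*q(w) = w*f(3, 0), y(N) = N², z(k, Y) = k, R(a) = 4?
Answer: -76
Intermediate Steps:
f(C, b) = (-1 + b)/(-1 + C)
q(w) = -w/4 (q(w) = (w*((-1 + 0)/(-1 + 3)))/2 = (w*(-1/2))/2 = (w*((½)*(-1)))/2 = (w*(-½))/2 = (-w/2)/2 = -w/4)
y(R(6))*q(14 - z(-5, 2)) = 4²*(-(14 - 1*(-5))/4) = 16*(-(14 + 5)/4) = 16*(-¼*19) = 16*(-19/4) = -76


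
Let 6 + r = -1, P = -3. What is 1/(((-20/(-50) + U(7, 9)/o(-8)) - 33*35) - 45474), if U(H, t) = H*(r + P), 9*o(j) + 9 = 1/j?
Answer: -365/16994239 ≈ -2.1478e-5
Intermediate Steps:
o(j) = -1 + 1/(9*j) (o(j) = -1 + (1/j)/9 = -1 + 1/(9*j))
r = -7 (r = -6 - 1 = -7)
U(H, t) = -10*H (U(H, t) = H*(-7 - 3) = H*(-10) = -10*H)
1/(((-20/(-50) + U(7, 9)/o(-8)) - 33*35) - 45474) = 1/(((-20/(-50) + (-10*7)/(((1/9 - 1*(-8))/(-8)))) - 33*35) - 45474) = 1/(((-20*(-1/50) - 70*(-8/(1/9 + 8))) - 1155) - 45474) = 1/(((2/5 - 70/((-1/8*73/9))) - 1155) - 45474) = 1/(((2/5 - 70/(-73/72)) - 1155) - 45474) = 1/(((2/5 - 70*(-72/73)) - 1155) - 45474) = 1/(((2/5 + 5040/73) - 1155) - 45474) = 1/((25346/365 - 1155) - 45474) = 1/(-396229/365 - 45474) = 1/(-16994239/365) = -365/16994239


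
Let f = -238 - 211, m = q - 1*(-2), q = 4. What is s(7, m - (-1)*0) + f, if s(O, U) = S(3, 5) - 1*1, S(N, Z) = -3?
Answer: -453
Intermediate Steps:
m = 6 (m = 4 - 1*(-2) = 4 + 2 = 6)
s(O, U) = -4 (s(O, U) = -3 - 1*1 = -3 - 1 = -4)
f = -449
s(7, m - (-1)*0) + f = -4 - 449 = -453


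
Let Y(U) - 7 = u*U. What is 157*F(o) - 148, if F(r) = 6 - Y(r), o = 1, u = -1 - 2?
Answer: 166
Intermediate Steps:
u = -3
Y(U) = 7 - 3*U
F(r) = -1 + 3*r (F(r) = 6 - (7 - 3*r) = 6 + (-7 + 3*r) = -1 + 3*r)
157*F(o) - 148 = 157*(-1 + 3*1) - 148 = 157*(-1 + 3) - 148 = 157*2 - 148 = 314 - 148 = 166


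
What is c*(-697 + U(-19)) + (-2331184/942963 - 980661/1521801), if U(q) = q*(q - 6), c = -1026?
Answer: 36316534611254701/159444670707 ≈ 2.2777e+5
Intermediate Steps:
U(q) = q*(-6 + q)
c*(-697 + U(-19)) + (-2331184/942963 - 980661/1521801) = -1026*(-697 - 19*(-6 - 19)) + (-2331184/942963 - 980661/1521801) = -1026*(-697 - 19*(-25)) + (-2331184*1/942963 - 980661*1/1521801) = -1026*(-697 + 475) + (-2331184/942963 - 326887/507267) = -1026*(-222) - 496925020103/159444670707 = 227772 - 496925020103/159444670707 = 36316534611254701/159444670707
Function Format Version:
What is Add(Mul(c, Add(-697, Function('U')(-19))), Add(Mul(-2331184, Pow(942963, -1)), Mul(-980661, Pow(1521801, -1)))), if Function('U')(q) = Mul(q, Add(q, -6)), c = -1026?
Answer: Rational(36316534611254701, 159444670707) ≈ 2.2777e+5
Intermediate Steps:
Function('U')(q) = Mul(q, Add(-6, q))
Add(Mul(c, Add(-697, Function('U')(-19))), Add(Mul(-2331184, Pow(942963, -1)), Mul(-980661, Pow(1521801, -1)))) = Add(Mul(-1026, Add(-697, Mul(-19, Add(-6, -19)))), Add(Mul(-2331184, Pow(942963, -1)), Mul(-980661, Pow(1521801, -1)))) = Add(Mul(-1026, Add(-697, Mul(-19, -25))), Add(Mul(-2331184, Rational(1, 942963)), Mul(-980661, Rational(1, 1521801)))) = Add(Mul(-1026, Add(-697, 475)), Add(Rational(-2331184, 942963), Rational(-326887, 507267))) = Add(Mul(-1026, -222), Rational(-496925020103, 159444670707)) = Add(227772, Rational(-496925020103, 159444670707)) = Rational(36316534611254701, 159444670707)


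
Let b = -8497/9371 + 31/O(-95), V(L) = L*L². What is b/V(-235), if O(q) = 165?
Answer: 1111504/20066584993125 ≈ 5.5391e-8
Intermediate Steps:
V(L) = L³
b = -1111504/1546215 (b = -8497/9371 + 31/165 = -1111504/1546215 ≈ -0.71885)
b/V(-235) = -1111504/(1546215*((-235)³)) = -1111504/1546215/(-12977875) = -1111504/1546215*(-1/12977875) = 1111504/20066584993125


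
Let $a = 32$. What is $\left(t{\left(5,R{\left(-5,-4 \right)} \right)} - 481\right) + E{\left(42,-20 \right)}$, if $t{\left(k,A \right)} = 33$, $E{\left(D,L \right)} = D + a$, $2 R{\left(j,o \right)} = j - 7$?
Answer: $-374$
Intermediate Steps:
$R{\left(j,o \right)} = - \frac{7}{2} + \frac{j}{2}$ ($R{\left(j,o \right)} = \frac{j - 7}{2} = \frac{-7 + j}{2} = - \frac{7}{2} + \frac{j}{2}$)
$E{\left(D,L \right)} = 32 + D$ ($E{\left(D,L \right)} = D + 32 = 32 + D$)
$\left(t{\left(5,R{\left(-5,-4 \right)} \right)} - 481\right) + E{\left(42,-20 \right)} = \left(33 - 481\right) + \left(32 + 42\right) = -448 + 74 = -374$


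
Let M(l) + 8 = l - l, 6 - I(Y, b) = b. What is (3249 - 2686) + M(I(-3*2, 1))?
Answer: 555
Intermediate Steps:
I(Y, b) = 6 - b
M(l) = -8 (M(l) = -8 + (l - l) = -8 + 0 = -8)
(3249 - 2686) + M(I(-3*2, 1)) = (3249 - 2686) - 8 = 563 - 8 = 555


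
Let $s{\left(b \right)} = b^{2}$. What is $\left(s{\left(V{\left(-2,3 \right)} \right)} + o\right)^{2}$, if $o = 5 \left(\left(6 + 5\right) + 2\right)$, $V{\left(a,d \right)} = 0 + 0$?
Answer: $4225$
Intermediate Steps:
$V{\left(a,d \right)} = 0$
$o = 65$ ($o = 5 \left(11 + 2\right) = 5 \cdot 13 = 65$)
$\left(s{\left(V{\left(-2,3 \right)} \right)} + o\right)^{2} = \left(0^{2} + 65\right)^{2} = \left(0 + 65\right)^{2} = 65^{2} = 4225$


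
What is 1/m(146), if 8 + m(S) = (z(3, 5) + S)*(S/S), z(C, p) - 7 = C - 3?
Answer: 1/145 ≈ 0.0068966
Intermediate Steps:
z(C, p) = 4 + C (z(C, p) = 7 + (C - 3) = 7 + (-3 + C) = 4 + C)
m(S) = -1 + S (m(S) = -8 + ((4 + 3) + S)*(S/S) = -8 + (7 + S)*1 = -8 + (7 + S) = -1 + S)
1/m(146) = 1/(-1 + 146) = 1/145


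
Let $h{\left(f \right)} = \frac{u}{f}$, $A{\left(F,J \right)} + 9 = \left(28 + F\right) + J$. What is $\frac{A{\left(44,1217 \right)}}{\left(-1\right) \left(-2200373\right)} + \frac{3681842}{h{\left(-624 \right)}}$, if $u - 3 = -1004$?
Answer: $\frac{55552633571104}{24204103} \approx 2.2952 \cdot 10^{6}$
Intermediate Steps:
$u = -1001$ ($u = 3 - 1004 = -1001$)
$A{\left(F,J \right)} = 19 + F + J$ ($A{\left(F,J \right)} = -9 + \left(\left(28 + F\right) + J\right) = -9 + \left(28 + F + J\right) = 19 + F + J$)
$h{\left(f \right)} = - \frac{1001}{f}$
$\frac{A{\left(44,1217 \right)}}{\left(-1\right) \left(-2200373\right)} + \frac{3681842}{h{\left(-624 \right)}} = \frac{19 + 44 + 1217}{\left(-1\right) \left(-2200373\right)} + \frac{3681842}{\left(-1001\right) \frac{1}{-624}} = \frac{1280}{2200373} + \frac{3681842}{\left(-1001\right) \left(- \frac{1}{624}\right)} = 1280 \cdot \frac{1}{2200373} + \frac{3681842}{\frac{77}{48}} = \frac{1280}{2200373} + 3681842 \cdot \frac{48}{77} = \frac{1280}{2200373} + \frac{176728416}{77} = \frac{55552633571104}{24204103}$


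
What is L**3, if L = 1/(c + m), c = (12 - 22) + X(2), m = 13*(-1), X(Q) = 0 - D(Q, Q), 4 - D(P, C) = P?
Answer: -1/15625 ≈ -6.4000e-5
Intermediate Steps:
D(P, C) = 4 - P
X(Q) = -4 + Q (X(Q) = 0 - (4 - Q) = 0 + (-4 + Q) = -4 + Q)
m = -13
c = -12 (c = (12 - 22) + (-4 + 2) = -10 - 2 = -12)
L = -1/25 (L = 1/(-12 - 13) = 1/(-25) = -1/25 ≈ -0.040000)
L**3 = (-1/25)**3 = -1/15625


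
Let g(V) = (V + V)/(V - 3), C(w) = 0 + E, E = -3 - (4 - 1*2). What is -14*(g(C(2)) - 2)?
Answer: 21/2 ≈ 10.500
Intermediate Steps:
E = -5 (E = -3 - (4 - 2) = -3 - 1*2 = -3 - 2 = -5)
C(w) = -5 (C(w) = 0 - 5 = -5)
g(V) = 2*V/(-3 + V) (g(V) = (2*V)/(-3 + V) = 2*V/(-3 + V))
-14*(g(C(2)) - 2) = -14*(2*(-5)/(-3 - 5) - 2) = -14*(2*(-5)/(-8) - 2) = -14*(2*(-5)*(-⅛) - 2) = -14*(5/4 - 2) = -14*(-¾) = 21/2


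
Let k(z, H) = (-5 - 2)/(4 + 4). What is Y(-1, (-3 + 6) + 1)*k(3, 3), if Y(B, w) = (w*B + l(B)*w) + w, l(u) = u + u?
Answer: 7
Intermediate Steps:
l(u) = 2*u
k(z, H) = -7/8
Y(B, w) = w + 3*B*w (Y(B, w) = (w*B + (2*B)*w) + w = (B*w + 2*B*w) + w = 3*B*w + w = w + 3*B*w)
Y(-1, (-3 + 6) + 1)*k(3, 3) = (((-3 + 6) + 1)*(1 + 3*(-1)))*(-7/8) = ((3 + 1)*(1 - 3))*(-7/8) = (4*(-2))*(-7/8) = -8*(-7/8) = 7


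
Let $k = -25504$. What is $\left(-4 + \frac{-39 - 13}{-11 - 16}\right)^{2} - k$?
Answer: $\frac{18595552}{729} \approx 25508.0$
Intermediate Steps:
$\left(-4 + \frac{-39 - 13}{-11 - 16}\right)^{2} - k = \left(-4 + \frac{-39 - 13}{-11 - 16}\right)^{2} - -25504 = \left(-4 - \frac{52}{-27}\right)^{2} + 25504 = \left(-4 - - \frac{52}{27}\right)^{2} + 25504 = \left(-4 + \frac{52}{27}\right)^{2} + 25504 = \left(- \frac{56}{27}\right)^{2} + 25504 = \frac{3136}{729} + 25504 = \frac{18595552}{729}$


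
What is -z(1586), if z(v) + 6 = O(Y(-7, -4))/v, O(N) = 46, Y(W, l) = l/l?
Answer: 4735/793 ≈ 5.9710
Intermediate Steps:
Y(W, l) = 1
z(v) = -6 + 46/v
-z(1586) = -(-6 + 46/1586) = -(-6 + 46*(1/1586)) = -(-6 + 23/793) = -1*(-4735/793) = 4735/793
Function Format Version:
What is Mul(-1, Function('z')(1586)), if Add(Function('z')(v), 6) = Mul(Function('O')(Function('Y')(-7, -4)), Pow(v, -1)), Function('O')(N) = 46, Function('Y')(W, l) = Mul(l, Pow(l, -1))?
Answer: Rational(4735, 793) ≈ 5.9710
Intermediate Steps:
Function('Y')(W, l) = 1
Function('z')(v) = Add(-6, Mul(46, Pow(v, -1)))
Mul(-1, Function('z')(1586)) = Mul(-1, Add(-6, Mul(46, Pow(1586, -1)))) = Mul(-1, Add(-6, Mul(46, Rational(1, 1586)))) = Mul(-1, Add(-6, Rational(23, 793))) = Mul(-1, Rational(-4735, 793)) = Rational(4735, 793)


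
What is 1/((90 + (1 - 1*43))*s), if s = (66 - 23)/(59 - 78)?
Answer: -19/2064 ≈ -0.0092054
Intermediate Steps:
s = -43/19 (s = 43/(-19) = 43*(-1/19) = -43/19 ≈ -2.2632)
1/((90 + (1 - 1*43))*s) = 1/((90 + (1 - 1*43))*(-43/19)) = 1/((90 + (1 - 43))*(-43/19)) = 1/((90 - 42)*(-43/19)) = 1/(48*(-43/19)) = 1/(-2064/19) = -19/2064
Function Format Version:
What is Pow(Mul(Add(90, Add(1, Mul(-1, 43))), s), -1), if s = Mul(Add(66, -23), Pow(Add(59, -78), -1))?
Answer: Rational(-19, 2064) ≈ -0.0092054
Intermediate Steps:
s = Rational(-43, 19) (s = Mul(43, Pow(-19, -1)) = Mul(43, Rational(-1, 19)) = Rational(-43, 19) ≈ -2.2632)
Pow(Mul(Add(90, Add(1, Mul(-1, 43))), s), -1) = Pow(Mul(Add(90, Add(1, Mul(-1, 43))), Rational(-43, 19)), -1) = Pow(Mul(Add(90, Add(1, -43)), Rational(-43, 19)), -1) = Pow(Mul(Add(90, -42), Rational(-43, 19)), -1) = Pow(Mul(48, Rational(-43, 19)), -1) = Pow(Rational(-2064, 19), -1) = Rational(-19, 2064)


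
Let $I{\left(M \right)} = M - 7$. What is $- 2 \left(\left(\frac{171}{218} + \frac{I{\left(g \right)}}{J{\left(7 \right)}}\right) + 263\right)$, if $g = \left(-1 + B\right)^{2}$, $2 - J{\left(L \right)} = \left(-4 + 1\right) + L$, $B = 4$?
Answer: $- \frac{57287}{109} \approx -525.57$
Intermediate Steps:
$J{\left(L \right)} = 5 - L$ ($J{\left(L \right)} = 2 - \left(\left(-4 + 1\right) + L\right) = 2 - \left(-3 + L\right) = 5 - L$)
$g = 9$ ($g = \left(-1 + 4\right)^{2} = 3^{2} = 9$)
$I{\left(M \right)} = -7 + M$
$- 2 \left(\left(\frac{171}{218} + \frac{I{\left(g \right)}}{J{\left(7 \right)}}\right) + 263\right) = - 2 \left(\left(\frac{171}{218} + \frac{-7 + 9}{5 - 7}\right) + 263\right) = - 2 \left(\left(171 \cdot \frac{1}{218} + \frac{2}{5 - 7}\right) + 263\right) = - 2 \left(\left(\frac{171}{218} + \frac{2}{-2}\right) + 263\right) = - 2 \left(\left(\frac{171}{218} + 2 \left(- \frac{1}{2}\right)\right) + 263\right) = - 2 \left(\left(\frac{171}{218} - 1\right) + 263\right) = - 2 \left(- \frac{47}{218} + 263\right) = \left(-2\right) \frac{57287}{218} = - \frac{57287}{109}$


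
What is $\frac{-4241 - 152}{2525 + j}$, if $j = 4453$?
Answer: $- \frac{4393}{6978} \approx -0.62955$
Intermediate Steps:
$\frac{-4241 - 152}{2525 + j} = \frac{-4241 - 152}{2525 + 4453} = - \frac{4393}{6978}$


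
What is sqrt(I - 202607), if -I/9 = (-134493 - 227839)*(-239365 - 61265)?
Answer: I*sqrt(980351025047) ≈ 9.9013e+5*I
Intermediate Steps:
I = -980350822440 (I = -9*(-134493 - 227839)*(-239365 - 61265) = -(-3260988)*(-300630) = -9*108927869160 = -980350822440)
sqrt(I - 202607) = sqrt(-980350822440 - 202607) = sqrt(-980351025047) = I*sqrt(980351025047)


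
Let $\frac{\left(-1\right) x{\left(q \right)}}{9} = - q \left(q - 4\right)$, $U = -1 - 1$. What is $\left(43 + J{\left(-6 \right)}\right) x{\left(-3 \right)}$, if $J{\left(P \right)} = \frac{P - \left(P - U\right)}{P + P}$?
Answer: $\frac{16317}{2} \approx 8158.5$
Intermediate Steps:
$U = -2$ ($U = -1 - 1 = -2$)
$J{\left(P \right)} = - \frac{1}{P}$ ($J{\left(P \right)} = \frac{P - \left(2 + P\right)}{P + P} = - \frac{2}{2 P} = - 2 \frac{1}{2 P} = - \frac{1}{P}$)
$x{\left(q \right)} = 9 q \left(-4 + q\right)$ ($x{\left(q \right)} = - 9 \left(- q \left(q - 4\right)\right) = - 9 \left(- q \left(-4 + q\right)\right) = 9 q \left(-4 + q\right)$)
$\left(43 + J{\left(-6 \right)}\right) x{\left(-3 \right)} = \left(43 - \frac{1}{-6}\right) 9 \left(-3\right) \left(-4 - 3\right) = \left(43 - - \frac{1}{6}\right) 9 \left(-3\right) \left(-7\right) = \left(43 + \frac{1}{6}\right) 189 = \frac{259}{6} \cdot 189 = \frac{16317}{2}$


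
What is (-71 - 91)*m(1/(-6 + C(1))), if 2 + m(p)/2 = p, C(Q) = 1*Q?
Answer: 3564/5 ≈ 712.80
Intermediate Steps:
C(Q) = Q
m(p) = -4 + 2*p
(-71 - 91)*m(1/(-6 + C(1))) = (-71 - 91)*(-4 + 2/(-6 + 1)) = -162*(-4 + 2/(-5)) = -162*(-4 + 2*(-⅕)) = -162*(-4 - ⅖) = -162*(-22/5) = 3564/5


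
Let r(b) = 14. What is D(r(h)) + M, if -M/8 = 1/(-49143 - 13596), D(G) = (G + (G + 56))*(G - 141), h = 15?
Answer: -669299644/62739 ≈ -10668.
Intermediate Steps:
D(G) = (-141 + G)*(56 + 2*G) (D(G) = (G + (56 + G))*(-141 + G) = (56 + 2*G)*(-141 + G) = (-141 + G)*(56 + 2*G))
M = 8/62739 (M = -8/(-49143 - 13596) = -8/(-62739) = -8*(-1/62739) = 8/62739 ≈ 0.00012751)
D(r(h)) + M = (-7896 - 226*14 + 2*14²) + 8/62739 = (-7896 - 3164 + 2*196) + 8/62739 = (-7896 - 3164 + 392) + 8/62739 = -10668 + 8/62739 = -669299644/62739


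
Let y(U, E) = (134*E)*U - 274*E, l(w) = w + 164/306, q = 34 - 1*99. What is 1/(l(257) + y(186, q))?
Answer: -153/245104847 ≈ -6.2422e-7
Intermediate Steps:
q = -65 (q = 34 - 99 = -65)
l(w) = 82/153 + w (l(w) = w + 164*(1/306) = w + 82/153 = 82/153 + w)
y(U, E) = -274*E + 134*E*U (y(U, E) = 134*E*U - 274*E = -274*E + 134*E*U)
1/(l(257) + y(186, q)) = 1/((82/153 + 257) + 2*(-65)*(-137 + 67*186)) = 1/(39403/153 + 2*(-65)*(-137 + 12462)) = 1/(39403/153 + 2*(-65)*12325) = 1/(39403/153 - 1602250) = 1/(-245104847/153) = -153/245104847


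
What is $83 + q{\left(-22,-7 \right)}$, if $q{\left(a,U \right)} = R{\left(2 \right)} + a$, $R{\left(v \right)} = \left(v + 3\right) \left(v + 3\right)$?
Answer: $86$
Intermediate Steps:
$R{\left(v \right)} = \left(3 + v\right)^{2}$ ($R{\left(v \right)} = \left(3 + v\right) \left(3 + v\right) = \left(3 + v\right)^{2}$)
$q{\left(a,U \right)} = 25 + a$ ($q{\left(a,U \right)} = \left(3 + 2\right)^{2} + a = 5^{2} + a = 25 + a$)
$83 + q{\left(-22,-7 \right)} = 83 + \left(25 - 22\right) = 83 + 3 = 86$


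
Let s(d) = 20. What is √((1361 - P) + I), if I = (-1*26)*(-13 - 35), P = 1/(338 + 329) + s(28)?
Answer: √1151816954/667 ≈ 50.882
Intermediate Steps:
P = 13341/667 (P = 1/(338 + 329) + 20 = 1/667 + 20 = 13341/667 ≈ 20.001)
I = 1248 (I = -26*(-48) = 1248)
√((1361 - P) + I) = √((1361 - 1*13341/667) + 1248) = √((1361 - 13341/667) + 1248) = √(894446/667 + 1248) = √(1726862/667) = √1151816954/667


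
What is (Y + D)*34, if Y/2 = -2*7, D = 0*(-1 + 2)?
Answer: -952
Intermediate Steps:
D = 0 (D = 0*1 = 0)
Y = -28 (Y = 2*(-2*7) = 2*(-14) = -28)
(Y + D)*34 = (-28 + 0)*34 = -28*34 = -952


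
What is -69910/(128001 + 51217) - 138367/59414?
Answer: -237307293/87279166 ≈ -2.7189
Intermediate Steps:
-69910/(128001 + 51217) - 138367/59414 = -69910/179218 - 138367*1/59414 = -69910*1/179218 - 138367/59414 = -34955/89609 - 138367/59414 = -237307293/87279166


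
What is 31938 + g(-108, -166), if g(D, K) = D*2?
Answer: 31722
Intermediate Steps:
g(D, K) = 2*D
31938 + g(-108, -166) = 31938 + 2*(-108) = 31938 - 216 = 31722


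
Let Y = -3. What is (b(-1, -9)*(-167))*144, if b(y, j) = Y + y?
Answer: 96192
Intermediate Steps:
b(y, j) = -3 + y
(b(-1, -9)*(-167))*144 = ((-3 - 1)*(-167))*144 = -4*(-167)*144 = 668*144 = 96192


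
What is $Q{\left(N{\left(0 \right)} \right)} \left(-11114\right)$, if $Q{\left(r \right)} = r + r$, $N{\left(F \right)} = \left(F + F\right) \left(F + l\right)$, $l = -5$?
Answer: $0$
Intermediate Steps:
$N{\left(F \right)} = 2 F \left(-5 + F\right)$ ($N{\left(F \right)} = \left(F + F\right) \left(F - 5\right) = 2 F \left(-5 + F\right)$)
$Q{\left(r \right)} = 2 r$
$Q{\left(N{\left(0 \right)} \right)} \left(-11114\right) = 2 \cdot 2 \cdot 0 \left(-5 + 0\right) \left(-11114\right) = 2 \cdot 2 \cdot 0 \left(-5\right) \left(-11114\right) = 2 \cdot 0 \left(-11114\right) = 0 \left(-11114\right) = 0$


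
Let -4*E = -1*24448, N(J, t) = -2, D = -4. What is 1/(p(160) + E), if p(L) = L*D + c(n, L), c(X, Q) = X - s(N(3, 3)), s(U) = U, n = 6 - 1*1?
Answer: 1/5479 ≈ 0.00018252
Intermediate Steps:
n = 5 (n = 6 - 1 = 5)
c(X, Q) = 2 + X (c(X, Q) = X - 1*(-2) = X + 2 = 2 + X)
p(L) = 7 - 4*L (p(L) = L*(-4) + (2 + 5) = -4*L + 7 = 7 - 4*L)
E = 6112 (E = -(-1)*24448/4 = -¼*(-24448) = 6112)
1/(p(160) + E) = 1/((7 - 4*160) + 6112) = 1/((7 - 640) + 6112) = 1/(-633 + 6112) = 1/5479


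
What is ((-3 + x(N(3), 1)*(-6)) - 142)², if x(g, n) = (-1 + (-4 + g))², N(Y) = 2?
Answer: 39601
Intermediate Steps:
x(g, n) = (-5 + g)²
((-3 + x(N(3), 1)*(-6)) - 142)² = ((-3 + (-5 + 2)²*(-6)) - 142)² = ((-3 + (-3)²*(-6)) - 142)² = ((-3 + 9*(-6)) - 142)² = ((-3 - 54) - 142)² = (-57 - 142)² = (-199)² = 39601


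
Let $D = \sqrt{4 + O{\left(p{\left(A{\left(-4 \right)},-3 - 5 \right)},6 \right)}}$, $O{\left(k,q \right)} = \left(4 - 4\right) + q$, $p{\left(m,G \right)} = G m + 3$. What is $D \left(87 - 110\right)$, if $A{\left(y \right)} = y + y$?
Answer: $- 23 \sqrt{10} \approx -72.732$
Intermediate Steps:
$A{\left(y \right)} = 2 y$
$p{\left(m,G \right)} = 3 + G m$
$O{\left(k,q \right)} = q$ ($O{\left(k,q \right)} = 0 + q = q$)
$D = \sqrt{10}$ ($D = \sqrt{4 + 6} = \sqrt{10} \approx 3.1623$)
$D \left(87 - 110\right) = \sqrt{10} \left(87 - 110\right) = \sqrt{10} \left(-23\right) = - 23 \sqrt{10}$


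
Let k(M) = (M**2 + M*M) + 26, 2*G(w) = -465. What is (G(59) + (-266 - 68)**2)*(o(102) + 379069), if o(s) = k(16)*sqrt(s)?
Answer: 84398575643/2 + 59892043*sqrt(102) ≈ 4.2804e+10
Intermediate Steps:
G(w) = -465/2 (G(w) = (1/2)*(-465) = -465/2)
k(M) = 26 + 2*M**2 (k(M) = (M**2 + M**2) + 26 = 2*M**2 + 26 = 26 + 2*M**2)
o(s) = 538*sqrt(s) (o(s) = (26 + 2*16**2)*sqrt(s) = (26 + 2*256)*sqrt(s) = (26 + 512)*sqrt(s) = 538*sqrt(s))
(G(59) + (-266 - 68)**2)*(o(102) + 379069) = (-465/2 + (-266 - 68)**2)*(538*sqrt(102) + 379069) = (-465/2 + (-334)**2)*(379069 + 538*sqrt(102)) = (-465/2 + 111556)*(379069 + 538*sqrt(102)) = 222647*(379069 + 538*sqrt(102))/2 = 84398575643/2 + 59892043*sqrt(102)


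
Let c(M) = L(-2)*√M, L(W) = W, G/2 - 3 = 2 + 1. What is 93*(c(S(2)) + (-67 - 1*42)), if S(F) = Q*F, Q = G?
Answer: -10137 - 372*√6 ≈ -11048.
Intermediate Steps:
G = 12 (G = 6 + 2*(2 + 1) = 6 + 2*3 = 6 + 6 = 12)
Q = 12
S(F) = 12*F
c(M) = -2*√M
93*(c(S(2)) + (-67 - 1*42)) = 93*(-2*2*√6 + (-67 - 1*42)) = 93*(-4*√6 + (-67 - 42)) = 93*(-4*√6 - 109) = 93*(-109 - 4*√6) = -10137 - 372*√6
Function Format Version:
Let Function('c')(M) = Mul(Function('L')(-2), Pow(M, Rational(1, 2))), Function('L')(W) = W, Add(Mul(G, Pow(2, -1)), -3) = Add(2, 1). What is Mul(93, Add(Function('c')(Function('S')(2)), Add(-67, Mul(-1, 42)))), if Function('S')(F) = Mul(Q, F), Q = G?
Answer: Add(-10137, Mul(-372, Pow(6, Rational(1, 2)))) ≈ -11048.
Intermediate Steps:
G = 12 (G = Add(6, Mul(2, Add(2, 1))) = Add(6, Mul(2, 3)) = Add(6, 6) = 12)
Q = 12
Function('S')(F) = Mul(12, F)
Function('c')(M) = Mul(-2, Pow(M, Rational(1, 2)))
Mul(93, Add(Function('c')(Function('S')(2)), Add(-67, Mul(-1, 42)))) = Mul(93, Add(Mul(-2, Pow(Mul(12, 2), Rational(1, 2))), Add(-67, Mul(-1, 42)))) = Mul(93, Add(Mul(-2, Pow(24, Rational(1, 2))), Add(-67, -42))) = Mul(93, Add(Mul(-2, Mul(2, Pow(6, Rational(1, 2)))), -109)) = Mul(93, Add(Mul(-4, Pow(6, Rational(1, 2))), -109)) = Mul(93, Add(-109, Mul(-4, Pow(6, Rational(1, 2))))) = Add(-10137, Mul(-372, Pow(6, Rational(1, 2))))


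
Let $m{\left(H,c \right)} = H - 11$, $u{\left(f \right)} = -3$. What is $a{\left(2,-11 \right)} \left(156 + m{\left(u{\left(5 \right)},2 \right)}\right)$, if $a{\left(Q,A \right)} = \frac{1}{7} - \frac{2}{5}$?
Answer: $- \frac{1278}{35} \approx -36.514$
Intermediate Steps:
$a{\left(Q,A \right)} = - \frac{9}{35}$ ($a{\left(Q,A \right)} = \frac{1}{7} - 2 \cdot \frac{1}{5} = \frac{1}{7} - \frac{2}{5} = - \frac{9}{35}$)
$m{\left(H,c \right)} = -11 + H$
$a{\left(2,-11 \right)} \left(156 + m{\left(u{\left(5 \right)},2 \right)}\right) = - \frac{9 \left(156 - 14\right)}{35} = \left(- \frac{9}{35}\right) 142 = - \frac{1278}{35}$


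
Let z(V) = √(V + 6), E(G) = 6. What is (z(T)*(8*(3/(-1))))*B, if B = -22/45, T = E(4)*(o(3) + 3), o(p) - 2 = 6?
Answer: 352*√2/5 ≈ 99.561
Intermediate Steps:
o(p) = 8 (o(p) = 2 + 6 = 8)
T = 66 (T = 6*(8 + 3) = 6*11 = 66)
z(V) = √(6 + V)
B = -22/45 (B = -22*1/45 = -22/45 ≈ -0.48889)
(z(T)*(8*(3/(-1))))*B = (√(6 + 66)*(8*(3/(-1))))*(-22/45) = (√72*(8*(3*(-1))))*(-22/45) = ((6*√2)*(8*(-3)))*(-22/45) = ((6*√2)*(-24))*(-22/45) = -144*√2*(-22/45) = 352*√2/5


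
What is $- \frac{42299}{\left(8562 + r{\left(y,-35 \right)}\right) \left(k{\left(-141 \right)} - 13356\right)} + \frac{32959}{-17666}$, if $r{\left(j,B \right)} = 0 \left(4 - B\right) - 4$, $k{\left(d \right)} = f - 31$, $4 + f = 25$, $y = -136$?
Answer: $- \frac{171332201569}{91852141084} \approx -1.8653$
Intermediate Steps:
$f = 21$ ($f = -4 + 25 = 21$)
$k{\left(d \right)} = -10$ ($k{\left(d \right)} = 21 - 31 = -10$)
$r{\left(j,B \right)} = -4$ ($r{\left(j,B \right)} = 0 - 4 = -4$)
$- \frac{42299}{\left(8562 + r{\left(y,-35 \right)}\right) \left(k{\left(-141 \right)} - 13356\right)} + \frac{32959}{-17666} = - \frac{42299}{\left(8562 - 4\right) \left(-10 - 13356\right)} + \frac{32959}{-17666} = - \frac{42299}{8558 \left(-13366\right)} + 32959 \left(- \frac{1}{17666}\right) = - \frac{42299}{-114386228} - \frac{32959}{17666} = \left(-42299\right) \left(- \frac{1}{114386228}\right) - \frac{32959}{17666} = \frac{42299}{114386228} - \frac{32959}{17666} = - \frac{171332201569}{91852141084}$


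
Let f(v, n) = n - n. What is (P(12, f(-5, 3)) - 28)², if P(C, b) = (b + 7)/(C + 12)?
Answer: 442225/576 ≈ 767.75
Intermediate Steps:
f(v, n) = 0
P(C, b) = (7 + b)/(12 + C)
(P(12, f(-5, 3)) - 28)² = ((7 + 0)/(12 + 12) - 28)² = (7/24 - 28)² = (-665/24)² = 442225/576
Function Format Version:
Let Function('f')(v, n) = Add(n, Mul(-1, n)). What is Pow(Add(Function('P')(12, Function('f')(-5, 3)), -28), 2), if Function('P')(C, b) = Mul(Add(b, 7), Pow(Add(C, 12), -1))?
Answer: Rational(442225, 576) ≈ 767.75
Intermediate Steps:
Function('f')(v, n) = 0
Function('P')(C, b) = Mul(Pow(Add(12, C), -1), Add(7, b)) (Function('P')(C, b) = Mul(Add(7, b), Pow(Add(12, C), -1)) = Mul(Pow(Add(12, C), -1), Add(7, b)))
Pow(Add(Function('P')(12, Function('f')(-5, 3)), -28), 2) = Pow(Add(Mul(Pow(Add(12, 12), -1), Add(7, 0)), -28), 2) = Pow(Add(Mul(Pow(24, -1), 7), -28), 2) = Pow(Add(Mul(Rational(1, 24), 7), -28), 2) = Pow(Add(Rational(7, 24), -28), 2) = Pow(Rational(-665, 24), 2) = Rational(442225, 576)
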